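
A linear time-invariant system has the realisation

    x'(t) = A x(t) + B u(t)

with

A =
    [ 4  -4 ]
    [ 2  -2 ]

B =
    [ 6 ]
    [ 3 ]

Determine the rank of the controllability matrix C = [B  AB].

AB = [[12], [6]]
Controllability matrix C = [B  AB] = [[6, 12], [3, 6]]
Every column of C is a scalar multiple of column 1 = [6, 3] (multipliers 1, 2), so the columns span a one-dimensional space.
C ≠ 0, hence rank(C) = 1.
rank(C) = 1 < n = 2, so the pair (A, B) is not completely controllable.

1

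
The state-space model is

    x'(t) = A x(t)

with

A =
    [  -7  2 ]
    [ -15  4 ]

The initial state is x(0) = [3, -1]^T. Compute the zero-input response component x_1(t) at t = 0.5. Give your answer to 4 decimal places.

det(sI - A) = s^2 - (tr A)s + det A, with tr A = (-7) + 4 = -3 and det A = (-7)·4 - 2·(-15) = -28 - (-30) = 2.
So p(s) = det(sI - A) = s^2 + 3s + 2.
Factor s^2 + 3s + 2: two numbers with sum -3 and product 2 are -1 and -2, so s^2 + 3s + 2 = (s + 1)(s + 2).
Hence p(s) = (s + 1) (s + 2), with roots -2, -1.
The eigenvalues -2, -1 are distinct and real, so A is diagonalisable and x(t) = e^{At} x(0) = V diag(e^{λ_i t}) V^{-1} x(0), where the columns of V are the eigenvectors.
λ = -2: A - (-2)I = [[-5, 2], [-15, 6]]. Row 1 gives (-5)·v1 + 2·v2 = 0, so take v_1 = [2, 5]^T.
λ = -1: A - (-1)I = [[-6, 2], [-15, 5]]. Row 1 gives (-6)·v1 + 2·v2 = 0, so take v_2 = [1, 3]^T.
V = [v_1 v_2] = [[2, 1], [5, 3]] has det V = 1, so V^{-1} = adj(V)/det V = [[3, -1], [-5, 2]].
Modal coordinates z(0) = V^{-1} x(0): 3·3 + (-1)·(-1) = 10; (-5)·3 + 2·(-1) = -17; so z(0) = [10, -17]^T.
x_1(t) = Σ_i (v_i)_1 · z_i(0) · e^{λ_i t} (row 1 of V times the modal terms).
x_1(0.5) = 2·10·e^{-2·0.5} + 1·(-17)·e^{-1·0.5} = 20·0.367879 + (-17)·0.606531 = -2.9534.

-2.9534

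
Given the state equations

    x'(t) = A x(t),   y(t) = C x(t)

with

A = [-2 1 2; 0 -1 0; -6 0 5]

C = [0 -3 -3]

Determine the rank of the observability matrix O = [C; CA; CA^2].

2

CA = [[18, 3, -15]]
CA^2 = [[54, 15, -39]]
Observability matrix O = [C; CA; CA^2] = [[0, -3, -3], [18, 3, -15], [54, 15, -39]]
The columns c1, c2, c3 of O are linearly dependent: c1 - c2 + c3 = 0 (check each entry), so rank(O) ≤ 2.
The 2×2 minor from rows 1, 2, columns 1, 2 is 0·3 - (-3)·18 = 0 - (-54) = 54 ≠ 0, so rank(O) = 2.
rank(O) = 2 < n = 3, so the pair (A, C) is not completely observable.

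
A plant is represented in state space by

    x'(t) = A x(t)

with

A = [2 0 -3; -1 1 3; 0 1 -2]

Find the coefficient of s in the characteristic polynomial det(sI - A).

Expand det(sI - A) for the 3×3 matrix.
p(s) = s^3 - s^2 - 7s + 7.
(Check: constant term = det(-A) = (-1)^3 det A = 7; coefficient of s^2 = -tr A = -1.)
The coefficient of s is -7.

-7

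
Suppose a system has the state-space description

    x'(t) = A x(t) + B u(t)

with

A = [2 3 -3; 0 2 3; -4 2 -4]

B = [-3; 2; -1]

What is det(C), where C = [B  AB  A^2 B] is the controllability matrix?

2253

AB = [[3], [1], [20]]
A^2B = [[-51], [62], [-90]]
Controllability matrix C = [B  AB  A^2B] = [[-3, 3, -51], [2, 1, 62], [-1, 20, -90]]
Expanding along the first row, det(C) = (-3)·(1·(-90) - 62·20) - 3·(2·(-90) - 62·(-1)) + (-51)·(2·20 - 1·(-1)) = (-3)·(-1330) - 3·(-118) + (-51)·41 = 2253
Since det(C) ≠ 0, rank(C) = 3 and the system is completely controllable.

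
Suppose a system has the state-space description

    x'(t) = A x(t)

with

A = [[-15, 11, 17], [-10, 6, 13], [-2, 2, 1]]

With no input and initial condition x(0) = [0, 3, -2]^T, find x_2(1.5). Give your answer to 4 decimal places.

-0.1528

det(sI - A) = s^3 - (tr A)s^2 + (M11 + M22 + M33)s - det A, where Mii is the 2×2 principal minor of A obtained by deleting row i and column i.
tr A = (-15) + 6 + 1 = -8; M11 = 6·1 - 13·2 = 6 - 26 = -20; M22 = (-15)·1 - 17·(-2) = -15 - (-34) = 19; M33 = (-15)·6 - 11·(-10) = -90 - (-110) = 20; sum of minors = 19.
det A = (-15)·(6·1 - 13·2) - 11·((-10)·1 - 13·(-2)) + 17·((-10)·2 - 6·(-2)) = (-15)·(-20) - 11·16 + 17·(-8) = -12.
So p(s) = det(sI - A) = s^3 + 8s^2 + 19s + 12.
Rational-root test: any integer root divides 12. Testing small divisors, s = -1 works: p(-1) = -1 + 8 + (-19) + 12 = 0, so (s + 1) is a factor.
Dividing, p(s) = (s + 1)(s^2 + 7s + 12).
Factor s^2 + 7s + 12: two numbers with sum -7 and product 12 are -3 and -4, so s^2 + 7s + 12 = (s + 3)(s + 4).
Hence p(s) = (s + 1) (s + 3) (s + 4), with roots -4, -3, -1.
The eigenvalues -4, -3, -1 are distinct and real, so A is diagonalisable and x(t) = e^{At} x(0) = V diag(e^{λ_i t}) V^{-1} x(0), where the columns of V are the eigenvectors.
λ = -4: A - (-4)I = [[-11, 11, 17], [-10, 10, 13], [-2, 2, 5]]. v must be orthogonal to every row; (row 1) × (row 2) = [-27, -27, 0], so take v_1 = [1, 1, 0]^T.
λ = -3: A - (-3)I = [[-12, 11, 17], [-10, 9, 13], [-2, 2, 4]]. v must be orthogonal to every row; (row 1) × (row 2) = [-10, -14, 2], so take v_2 = [-5, -7, 1]^T.
λ = -1: A - (-1)I = [[-14, 11, 17], [-10, 7, 13], [-2, 2, 2]]. v must be orthogonal to every row; (row 1) × (row 2) = [24, 12, 12], so take v_3 = [2, 1, 1]^T.
V = [v_1 v_2 v_3] = [[1, -5, 2], [1, -7, 1], [0, 1, 1]] has det V = -1, so V^{-1} = adj(V)/det V = [[8, -7, -9], [1, -1, -1], [-1, 1, 2]].
Modal coordinates z(0) = V^{-1} x(0): 8·0 + (-7)·3 + (-9)·(-2) = -3; 1·0 + (-1)·3 + (-1)·(-2) = -1; (-1)·0 + 1·3 + 2·(-2) = -1; so z(0) = [-3, -1, -1]^T.
x_2(t) = Σ_i (v_i)_2 · z_i(0) · e^{λ_i t} (row 2 of V times the modal terms).
x_2(1.5) = 1·(-3)·e^{-4·1.5} + (-7)·(-1)·e^{-3·1.5} + 1·(-1)·e^{-1·1.5} = (-3)·0.002479 + 7·0.011109 + (-1)·0.223130 = -0.1528.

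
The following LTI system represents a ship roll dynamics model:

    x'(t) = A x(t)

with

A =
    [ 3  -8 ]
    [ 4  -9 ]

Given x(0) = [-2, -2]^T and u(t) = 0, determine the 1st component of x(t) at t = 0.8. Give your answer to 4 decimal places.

-0.0366

det(sI - A) = s^2 - (tr A)s + det A, with tr A = 3 + (-9) = -6 and det A = 3·(-9) - (-8)·4 = -27 - (-32) = 5.
So p(s) = det(sI - A) = s^2 + 6s + 5.
Factor s^2 + 6s + 5: two numbers with sum -6 and product 5 are -1 and -5, so s^2 + 6s + 5 = (s + 1)(s + 5).
Hence p(s) = (s + 1) (s + 5), with roots -5, -1.
The eigenvalues -5, -1 are distinct and real, so A is diagonalisable and x(t) = e^{At} x(0) = V diag(e^{λ_i t}) V^{-1} x(0), where the columns of V are the eigenvectors.
λ = -5: A - (-5)I = [[8, -8], [4, -4]]. Row 1 gives 8·v1 + (-8)·v2 = 0, so take v_1 = [-1, -1]^T.
λ = -1: A - (-1)I = [[4, -8], [4, -8]]. Row 1 gives 4·v1 + (-8)·v2 = 0, so take v_2 = [2, 1]^T.
V = [v_1 v_2] = [[-1, 2], [-1, 1]] has det V = 1, so V^{-1} = adj(V)/det V = [[1, -2], [1, -1]].
Modal coordinates z(0) = V^{-1} x(0): 1·(-2) + (-2)·(-2) = 2; 1·(-2) + (-1)·(-2) = 0; so z(0) = [2, 0]^T.
x_1(t) = Σ_i (v_i)_1 · z_i(0) · e^{λ_i t} (row 1 of V times the modal terms).
x_1(0.8) = (-1)·2·e^{-5·0.8} + 2·0·e^{-1·0.8} = (-2)·0.018316 + 0·0.449329 = -0.0366.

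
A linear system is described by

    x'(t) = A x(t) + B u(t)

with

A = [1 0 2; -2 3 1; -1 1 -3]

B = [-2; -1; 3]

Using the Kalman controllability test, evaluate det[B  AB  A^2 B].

AB = [[4], [4], [-8]]
A^2B = [[-12], [-4], [24]]
Controllability matrix C = [B  AB  A^2B] = [[-2, 4, -12], [-1, 4, -4], [3, -8, 24]]
Expanding along the first row, det(C) = (-2)·(4·24 - (-4)·(-8)) - 4·((-1)·24 - (-4)·3) + (-12)·((-1)·(-8) - 4·3) = (-2)·64 - 4·(-12) + (-12)·(-4) = -32
Since det(C) ≠ 0, rank(C) = 3 and the system is completely controllable.

-32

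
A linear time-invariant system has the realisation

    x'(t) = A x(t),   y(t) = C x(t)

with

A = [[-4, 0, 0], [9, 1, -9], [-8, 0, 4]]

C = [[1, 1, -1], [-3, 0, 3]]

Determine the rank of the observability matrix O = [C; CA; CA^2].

CA = [[13, 1, -13], [-12, 0, 12]]
CA^2 = [[61, 1, -61], [-48, 0, 48]]
Observability matrix O = [C; CA; CA^2] = [[1, 1, -1], [-3, 0, 3], [13, 1, -13], [-12, 0, 12], [61, 1, -61], [-48, 0, 48]]
The columns c1, c2, c3 of O are linearly dependent: c1 + c3 = 0 (check each entry), so rank(O) ≤ 2.
The 2×2 minor from rows 1, 2, columns 1, 2 is 1·0 - 1·(-3) = 0 - (-3) = 3 ≠ 0, so rank(O) = 2.
rank(O) = 2 < n = 3, so the pair (A, C) is not completely observable.

2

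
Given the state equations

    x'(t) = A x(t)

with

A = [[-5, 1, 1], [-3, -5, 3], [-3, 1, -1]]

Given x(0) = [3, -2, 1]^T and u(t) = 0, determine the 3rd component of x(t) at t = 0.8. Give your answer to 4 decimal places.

-0.6038

det(sI - A) = s^3 - (tr A)s^2 + (M11 + M22 + M33)s - det A, where Mii is the 2×2 principal minor of A obtained by deleting row i and column i.
tr A = (-5) + (-5) + (-1) = -11; M11 = (-5)·(-1) - 3·1 = 5 - 3 = 2; M22 = (-5)·(-1) - 1·(-3) = 5 - (-3) = 8; M33 = (-5)·(-5) - 1·(-3) = 25 - (-3) = 28; sum of minors = 38.
det A = (-5)·((-5)·(-1) - 3·1) - 1·((-3)·(-1) - 3·(-3)) + 1·((-3)·1 - (-5)·(-3)) = (-5)·2 - 1·12 + 1·(-18) = -40.
So p(s) = det(sI - A) = s^3 + 11s^2 + 38s + 40.
Rational-root test: any integer root divides 40. Testing small divisors, s = -2 works: p(-2) = -8 + 44 + (-76) + 40 = 0, so (s + 2) is a factor.
Dividing, p(s) = (s + 2)(s^2 + 9s + 20).
Factor s^2 + 9s + 20: two numbers with sum -9 and product 20 are -4 and -5, so s^2 + 9s + 20 = (s + 4)(s + 5).
Hence p(s) = (s + 2) (s + 4) (s + 5), with roots -5, -4, -2.
The eigenvalues -5, -4, -2 are distinct and real, so A is diagonalisable and x(t) = e^{At} x(0) = V diag(e^{λ_i t}) V^{-1} x(0), where the columns of V are the eigenvectors.
λ = -5: A - (-5)I = [[0, 1, 1], [-3, 0, 3], [-3, 1, 4]]. v must be orthogonal to every row; (row 1) × (row 2) = [3, -3, 3], so take v_1 = [1, -1, 1]^T.
λ = -4: A - (-4)I = [[-1, 1, 1], [-3, -1, 3], [-3, 1, 3]]. v must be orthogonal to every row; (row 1) × (row 2) = [4, 0, 4], so take v_2 = [1, 0, 1]^T.
λ = -2: A - (-2)I = [[-3, 1, 1], [-3, -3, 3], [-3, 1, 1]]. v must be orthogonal to every row; (row 1) × (row 2) = [6, 6, 12], so take v_3 = [1, 1, 2]^T.
V = [v_1 v_2 v_3] = [[1, 1, 1], [-1, 0, 1], [1, 1, 2]] has det V = 1, so V^{-1} = adj(V)/det V = [[-1, -1, 1], [3, 1, -2], [-1, 0, 1]].
Modal coordinates z(0) = V^{-1} x(0): (-1)·3 + (-1)·(-2) + 1·1 = 0; 3·3 + 1·(-2) + (-2)·1 = 5; (-1)·3 + 0·(-2) + 1·1 = -2; so z(0) = [0, 5, -2]^T.
x_3(t) = Σ_i (v_i)_3 · z_i(0) · e^{λ_i t} (row 3 of V times the modal terms).
x_3(0.8) = 1·0·e^{-5·0.8} + 1·5·e^{-4·0.8} + 2·(-2)·e^{-2·0.8} = 0·0.018316 + 5·0.040762 + (-4)·0.201897 = -0.6038.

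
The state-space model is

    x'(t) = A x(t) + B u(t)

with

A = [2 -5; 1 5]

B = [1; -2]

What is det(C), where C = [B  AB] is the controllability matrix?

AB = [[12], [-9]]
Controllability matrix C = [B  AB] = [[1, 12], [-2, -9]]
det(C) = 1·(-9) - 12·(-2) = -9 - (-24) = 15
Since det(C) ≠ 0, rank(C) = 2 and the system is completely controllable.

15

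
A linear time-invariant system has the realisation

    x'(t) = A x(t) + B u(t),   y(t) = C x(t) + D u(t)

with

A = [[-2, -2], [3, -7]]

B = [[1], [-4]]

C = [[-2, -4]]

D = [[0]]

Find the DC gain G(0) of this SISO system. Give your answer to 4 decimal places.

-0.5000

G(0) = C(-A)^{-1}B + D = -C A^{-1} B + D.
det A = 20, so A^{-1} = (1/20)·adj(A) = [[-7/20, 1/10], [-3/20, -1/10]]
A^{-1} B = [-3/4, 1/4]^T
C A^{-1} B = 1/2
G(0) = D - C A^{-1} B = 0 - (1/2) = -1/2 ≈ -0.5000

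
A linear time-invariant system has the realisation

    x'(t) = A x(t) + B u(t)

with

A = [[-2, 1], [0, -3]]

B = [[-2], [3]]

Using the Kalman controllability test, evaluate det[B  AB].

AB = [[7], [-9]]
Controllability matrix C = [B  AB] = [[-2, 7], [3, -9]]
det(C) = (-2)·(-9) - 7·3 = 18 - 21 = -3
Since det(C) ≠ 0, rank(C) = 2 and the system is completely controllable.

-3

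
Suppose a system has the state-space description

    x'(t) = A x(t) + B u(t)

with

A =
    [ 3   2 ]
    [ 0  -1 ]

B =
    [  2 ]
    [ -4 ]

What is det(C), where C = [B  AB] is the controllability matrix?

AB = [[-2], [4]]
Controllability matrix C = [B  AB] = [[2, -2], [-4, 4]]
det(C) = 2·4 - (-2)·(-4) = 8 - 8 = 0
Since det(C) = 0, rank(C) < 2 and the system is not completely controllable.

0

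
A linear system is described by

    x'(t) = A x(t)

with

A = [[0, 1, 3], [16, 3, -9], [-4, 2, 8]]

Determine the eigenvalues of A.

2, 4, 5

det(sI - A) = s^3 - (tr A)s^2 + (M11 + M22 + M33)s - det A, where Mii is the 2×2 principal minor of A obtained by deleting row i and column i.
tr A = 0 + 3 + 8 = 11; M11 = 3·8 - (-9)·2 = 24 - (-18) = 42; M22 = 0·8 - 3·(-4) = 0 - (-12) = 12; M33 = 0·3 - 1·16 = 0 - 16 = -16; sum of minors = 38.
det A = 0·(3·8 - (-9)·2) - 1·(16·8 - (-9)·(-4)) + 3·(16·2 - 3·(-4)) = 0·42 - 1·92 + 3·44 = 40.
So p(s) = det(sI - A) = s^3 - 11s^2 + 38s - 40.
Rational-root test: any integer root divides -40. Testing small divisors, s = 2 works: p(2) = 8 + (-44) + 76 + (-40) = 0, so (s - 2) is a factor.
Dividing, p(s) = (s - 2)(s^2 - 9s + 20).
Factor s^2 - 9s + 20: two numbers with sum 9 and product 20 are 5 and 4, so s^2 - 9s + 20 = (s - 5)(s - 4).
Hence p(s) = (s - 5) (s - 4) (s - 2), with roots 2, 4, 5.
At least one eigenvalue has non-negative real part, so the system is not asymptotically stable.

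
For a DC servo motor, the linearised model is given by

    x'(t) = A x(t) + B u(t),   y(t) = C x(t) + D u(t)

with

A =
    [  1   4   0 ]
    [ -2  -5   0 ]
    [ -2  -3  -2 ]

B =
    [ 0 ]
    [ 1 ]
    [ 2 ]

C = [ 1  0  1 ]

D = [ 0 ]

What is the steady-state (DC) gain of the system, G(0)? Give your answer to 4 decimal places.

G(0) = C(-A)^{-1}B + D = -C A^{-1} B + D.
det A = -6, so A^{-1} = (1/-6)·adj(A) = [[-5/3, -4/3, 0], [2/3, 1/3, 0], [2/3, 5/6, -1/2]]
A^{-1} B = [-4/3, 1/3, -1/6]^T
C A^{-1} B = -3/2
G(0) = D - C A^{-1} B = 0 - (-3/2) = 3/2 ≈ 1.5000

1.5000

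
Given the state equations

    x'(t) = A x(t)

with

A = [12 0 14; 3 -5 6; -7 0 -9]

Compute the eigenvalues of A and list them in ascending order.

det(sI - A) = s^3 - (tr A)s^2 + (M11 + M22 + M33)s - det A, where Mii is the 2×2 principal minor of A obtained by deleting row i and column i.
tr A = 12 + (-5) + (-9) = -2; M11 = (-5)·(-9) - 6·0 = 45 - 0 = 45; M22 = 12·(-9) - 14·(-7) = -108 - (-98) = -10; M33 = 12·(-5) - 0·3 = -60 - 0 = -60; sum of minors = -25.
det A = 12·((-5)·(-9) - 6·0) - 0·(3·(-9) - 6·(-7)) + 14·(3·0 - (-5)·(-7)) = 12·45 - 0·15 + 14·(-35) = 50.
So p(s) = det(sI - A) = s^3 + 2s^2 - 25s - 50.
Rational-root test: any integer root divides -50. Testing small divisors, s = -2 works: p(-2) = -8 + 8 + 50 + (-50) = 0, so (s + 2) is a factor.
Dividing, p(s) = (s + 2)(s^2 - 25).
Factor s^2 - 25: two numbers with sum 0 and product -25 are 5 and -5, so s^2 - 25 = (s - 5)(s + 5).
Hence p(s) = (s - 5) (s + 2) (s + 5), with roots -5, -2, 5.
At least one eigenvalue has non-negative real part, so the system is not asymptotically stable.

-5, -2, 5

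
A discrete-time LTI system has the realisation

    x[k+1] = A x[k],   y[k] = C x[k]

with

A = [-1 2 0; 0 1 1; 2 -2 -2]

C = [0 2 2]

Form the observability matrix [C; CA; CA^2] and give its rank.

CA = [[4, -2, -2]]
CA^2 = [[-8, 10, 2]]
Observability matrix O = [C; CA; CA^2] = [[0, 2, 2], [4, -2, -2], [-8, 10, 2]]
det(O) = 0·((-2)·2 - (-2)·10) - 2·(4·2 - (-2)·(-8)) + 2·(4·10 - (-2)·(-8)) = 0·16 - 2·(-8) + 2·24 = 64 ≠ 0, so rank(O) = 3.
rank(O) = 3 = n, so the pair (A, C) is completely observable.

3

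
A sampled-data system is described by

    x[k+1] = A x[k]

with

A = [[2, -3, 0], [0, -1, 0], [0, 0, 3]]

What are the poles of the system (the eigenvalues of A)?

-1, 2, 3

det(zI - A) = z^3 - (tr A)z^2 + (M11 + M22 + M33)z - det A, where Mii is the 2×2 principal minor of A obtained by deleting row i and column i.
tr A = 2 + (-1) + 3 = 4; M11 = (-1)·3 - 0·0 = -3 - 0 = -3; M22 = 2·3 - 0·0 = 6 - 0 = 6; M33 = 2·(-1) - (-3)·0 = -2 - 0 = -2; sum of minors = 1.
det A = 2·((-1)·3 - 0·0) - (-3)·(0·3 - 0·0) + 0·(0·0 - (-1)·0) = 2·(-3) - (-3)·0 + 0·0 = -6.
So p(z) = det(zI - A) = z^3 - 4z^2 + z + 6.
Rational-root test: any integer root divides 6. Testing small divisors, z = -1 works: p(-1) = -1 + (-4) + (-1) + 6 = 0, so (z + 1) is a factor.
Dividing, p(z) = (z + 1)(z^2 - 5z + 6).
Factor z^2 - 5z + 6: two numbers with sum 5 and product 6 are 3 and 2, so z^2 - 5z + 6 = (z - 3)(z - 2).
Hence p(z) = (z - 3) (z - 2) (z + 1), with roots -1, 2, 3.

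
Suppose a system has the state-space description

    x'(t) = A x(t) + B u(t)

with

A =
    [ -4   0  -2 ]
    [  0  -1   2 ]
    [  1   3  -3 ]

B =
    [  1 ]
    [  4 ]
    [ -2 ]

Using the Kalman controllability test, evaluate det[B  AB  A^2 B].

-2506

AB = [[0], [-8], [19]]
A^2B = [[-38], [46], [-81]]
Controllability matrix C = [B  AB  A^2B] = [[1, 0, -38], [4, -8, 46], [-2, 19, -81]]
Expanding along the first row, det(C) = 1·((-8)·(-81) - 46·19) - 0·(4·(-81) - 46·(-2)) + (-38)·(4·19 - (-8)·(-2)) = 1·(-226) - 0·(-232) + (-38)·60 = -2506
Since det(C) ≠ 0, rank(C) = 3 and the system is completely controllable.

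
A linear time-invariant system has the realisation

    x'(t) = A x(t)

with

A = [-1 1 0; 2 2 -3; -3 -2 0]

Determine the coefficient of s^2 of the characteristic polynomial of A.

-1

Expand det(sI - A) for the 3×3 matrix.
p(s) = s^3 - s^2 - 10s - 15.
(Check: constant term = det(-A) = (-1)^3 det A = -15; coefficient of s^2 = -tr A = -1.)
The coefficient of s^2 is -1.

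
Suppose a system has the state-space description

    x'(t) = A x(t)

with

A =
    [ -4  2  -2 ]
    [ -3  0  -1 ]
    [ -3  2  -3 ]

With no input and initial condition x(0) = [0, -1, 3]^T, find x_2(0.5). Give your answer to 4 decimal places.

det(sI - A) = s^3 - (tr A)s^2 + (M11 + M22 + M33)s - det A, where Mii is the 2×2 principal minor of A obtained by deleting row i and column i.
tr A = (-4) + 0 + (-3) = -7; M11 = 0·(-3) - (-1)·2 = 0 - (-2) = 2; M22 = (-4)·(-3) - (-2)·(-3) = 12 - 6 = 6; M33 = (-4)·0 - 2·(-3) = 0 - (-6) = 6; sum of minors = 14.
det A = (-4)·(0·(-3) - (-1)·2) - 2·((-3)·(-3) - (-1)·(-3)) + (-2)·((-3)·2 - 0·(-3)) = (-4)·2 - 2·6 + (-2)·(-6) = -8.
So p(s) = det(sI - A) = s^3 + 7s^2 + 14s + 8.
Rational-root test: any integer root divides 8. Testing small divisors, s = -1 works: p(-1) = -1 + 7 + (-14) + 8 = 0, so (s + 1) is a factor.
Dividing, p(s) = (s + 1)(s^2 + 6s + 8).
Factor s^2 + 6s + 8: two numbers with sum -6 and product 8 are -2 and -4, so s^2 + 6s + 8 = (s + 2)(s + 4).
Hence p(s) = (s + 1) (s + 2) (s + 4), with roots -4, -2, -1.
The eigenvalues -4, -2, -1 are distinct and real, so A is diagonalisable and x(t) = e^{At} x(0) = V diag(e^{λ_i t}) V^{-1} x(0), where the columns of V are the eigenvectors.
λ = -4: A - (-4)I = [[0, 2, -2], [-3, 4, -1], [-3, 2, 1]]. v must be orthogonal to every row; (row 1) × (row 2) = [6, 6, 6], so take v_1 = [1, 1, 1]^T.
λ = -2: A - (-2)I = [[-2, 2, -2], [-3, 2, -1], [-3, 2, -1]]. v must be orthogonal to every row; (row 1) × (row 2) = [2, 4, 2], so take v_2 = [1, 2, 1]^T.
λ = -1: A - (-1)I = [[-3, 2, -2], [-3, 1, -1], [-3, 2, -2]]. v must be orthogonal to every row; (row 1) × (row 2) = [0, 3, 3], so take v_3 = [0, 1, 1]^T.
V = [v_1 v_2 v_3] = [[1, 1, 0], [1, 2, 1], [1, 1, 1]] has det V = 1, so V^{-1} = adj(V)/det V = [[1, -1, 1], [0, 1, -1], [-1, 0, 1]].
Modal coordinates z(0) = V^{-1} x(0): 1·0 + (-1)·(-1) + 1·3 = 4; 0·0 + 1·(-1) + (-1)·3 = -4; (-1)·0 + 0·(-1) + 1·3 = 3; so z(0) = [4, -4, 3]^T.
x_2(t) = Σ_i (v_i)_2 · z_i(0) · e^{λ_i t} (row 2 of V times the modal terms).
x_2(0.5) = 1·4·e^{-4·0.5} + 2·(-4)·e^{-2·0.5} + 1·3·e^{-1·0.5} = 4·0.135335 + (-8)·0.367879 + 3·0.606531 = -0.5821.

-0.5821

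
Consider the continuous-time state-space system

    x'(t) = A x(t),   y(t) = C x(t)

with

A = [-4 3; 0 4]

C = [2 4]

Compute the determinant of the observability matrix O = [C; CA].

CA = [[-8, 22]]
Observability matrix O = [C; CA] = [[2, 4], [-8, 22]]
det(O) = 2·22 - 4·(-8) = 44 - (-32) = 76
Since det(O) ≠ 0, rank(O) = 2 and the system is completely observable.

76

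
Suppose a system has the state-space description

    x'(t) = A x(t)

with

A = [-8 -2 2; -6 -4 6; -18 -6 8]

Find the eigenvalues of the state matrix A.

det(sI - A) = s^3 - (tr A)s^2 + (M11 + M22 + M33)s - det A, where Mii is the 2×2 principal minor of A obtained by deleting row i and column i.
tr A = (-8) + (-4) + 8 = -4; M11 = (-4)·8 - 6·(-6) = -32 - (-36) = 4; M22 = (-8)·8 - 2·(-18) = -64 - (-36) = -28; M33 = (-8)·(-4) - (-2)·(-6) = 32 - 12 = 20; sum of minors = -4.
det A = (-8)·((-4)·8 - 6·(-6)) - (-2)·((-6)·8 - 6·(-18)) + 2·((-6)·(-6) - (-4)·(-18)) = (-8)·4 - (-2)·60 + 2·(-36) = 16.
So p(s) = det(sI - A) = s^3 + 4s^2 - 4s - 16.
Rational-root test: any integer root divides -16. Testing small divisors, s = -2 works: p(-2) = -8 + 16 + 8 + (-16) = 0, so (s + 2) is a factor.
Dividing, p(s) = (s + 2)(s^2 + 2s - 8).
Factor s^2 + 2s - 8: two numbers with sum -2 and product -8 are 2 and -4, so s^2 + 2s - 8 = (s - 2)(s + 4).
Hence p(s) = (s - 2) (s + 2) (s + 4), with roots -4, -2, 2.
At least one eigenvalue has non-negative real part, so the system is not asymptotically stable.

-4, -2, 2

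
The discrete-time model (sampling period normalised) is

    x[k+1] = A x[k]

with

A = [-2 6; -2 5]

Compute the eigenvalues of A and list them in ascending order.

det(zI - A) = z^2 - (tr A)z + det A, with tr A = (-2) + 5 = 3 and det A = (-2)·5 - 6·(-2) = -10 - (-12) = 2.
So p(z) = det(zI - A) = z^2 - 3z + 2.
Factor z^2 - 3z + 2: two numbers with sum 3 and product 2 are 2 and 1, so z^2 - 3z + 2 = (z - 2)(z - 1).
Hence p(z) = (z - 2) (z - 1), with roots 1, 2.

1, 2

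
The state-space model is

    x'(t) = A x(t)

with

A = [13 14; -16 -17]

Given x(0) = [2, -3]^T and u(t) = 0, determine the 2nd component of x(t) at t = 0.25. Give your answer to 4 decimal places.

det(sI - A) = s^2 - (tr A)s + det A, with tr A = 13 + (-17) = -4 and det A = 13·(-17) - 14·(-16) = -221 - (-224) = 3.
So p(s) = det(sI - A) = s^2 + 4s + 3.
Factor s^2 + 4s + 3: two numbers with sum -4 and product 3 are -1 and -3, so s^2 + 4s + 3 = (s + 1)(s + 3).
Hence p(s) = (s + 1) (s + 3), with roots -3, -1.
The eigenvalues -3, -1 are distinct and real, so A is diagonalisable and x(t) = e^{At} x(0) = V diag(e^{λ_i t}) V^{-1} x(0), where the columns of V are the eigenvectors.
λ = -3: A - (-3)I = [[16, 14], [-16, -14]]. Row 1 gives 16·v1 + 14·v2 = 0, so take v_1 = [-7, 8]^T.
λ = -1: A - (-1)I = [[14, 14], [-16, -16]]. Row 1 gives 14·v1 + 14·v2 = 0, so take v_2 = [1, -1]^T.
V = [v_1 v_2] = [[-7, 1], [8, -1]] has det V = -1, so V^{-1} = adj(V)/det V = [[1, 1], [8, 7]].
Modal coordinates z(0) = V^{-1} x(0): 1·2 + 1·(-3) = -1; 8·2 + 7·(-3) = -5; so z(0) = [-1, -5]^T.
x_2(t) = Σ_i (v_i)_2 · z_i(0) · e^{λ_i t} (row 2 of V times the modal terms).
x_2(0.25) = 8·(-1)·e^{-3·0.25} + (-1)·(-5)·e^{-1·0.25} = (-8)·0.472367 + 5·0.778801 = 0.1151.

0.1151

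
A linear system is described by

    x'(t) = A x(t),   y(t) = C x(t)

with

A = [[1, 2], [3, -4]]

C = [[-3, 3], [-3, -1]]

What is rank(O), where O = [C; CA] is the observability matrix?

2

CA = [[6, -18], [-6, -2]]
Observability matrix O = [C; CA] = [[-3, 3], [-3, -1], [6, -18], [-6, -2]]
Take the 2×2 submatrix of O formed by rows 1, 2: [[-3, 3], [-3, -1]]. Its determinant is (-3)·(-1) - 3·(-3) = 3 - (-9) = 12 ≠ 0.
So rank(O) ≥ 2; since O has 2 columns, rank(O) = 2.
rank(O) = 2 = n, so the pair (A, C) is completely observable.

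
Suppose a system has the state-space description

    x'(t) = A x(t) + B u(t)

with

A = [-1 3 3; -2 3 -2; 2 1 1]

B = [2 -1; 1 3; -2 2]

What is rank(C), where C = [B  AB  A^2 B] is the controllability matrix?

AB = [[-5, 16], [3, 7], [3, 3]]
A^2B = [[23, 14], [13, -17], [-4, 42]]
Controllability matrix C = [B  AB  A^2B] = [[2, -1, -5, 16, 23, 14], [1, 3, 3, 7, 13, -17], [-2, 2, 3, 3, -4, 42]]
Take the 3×3 submatrix of C formed by columns 1, 2, 3: [[2, -1, -5], [1, 3, 3], [-2, 2, 3]]. Its determinant is 2·(3·3 - 3·2) - (-1)·(1·3 - 3·(-2)) + (-5)·(1·2 - 3·(-2)) = 2·3 - (-1)·9 + (-5)·8 = -25 ≠ 0.
So rank(C) ≥ 3; since C has 3 rows, rank(C) = 3.
rank(C) = 3 = n, so the pair (A, B) is completely controllable.

3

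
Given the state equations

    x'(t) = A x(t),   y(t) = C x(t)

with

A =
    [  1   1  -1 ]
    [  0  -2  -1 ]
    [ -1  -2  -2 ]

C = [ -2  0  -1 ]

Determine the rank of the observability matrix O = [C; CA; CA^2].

3

CA = [[-1, 0, 4]]
CA^2 = [[-5, -9, -7]]
Observability matrix O = [C; CA; CA^2] = [[-2, 0, -1], [-1, 0, 4], [-5, -9, -7]]
det(O) = (-2)·(0·(-7) - 4·(-9)) - 0·((-1)·(-7) - 4·(-5)) + (-1)·((-1)·(-9) - 0·(-5)) = (-2)·36 - 0·27 + (-1)·9 = -81 ≠ 0, so rank(O) = 3.
rank(O) = 3 = n, so the pair (A, C) is completely observable.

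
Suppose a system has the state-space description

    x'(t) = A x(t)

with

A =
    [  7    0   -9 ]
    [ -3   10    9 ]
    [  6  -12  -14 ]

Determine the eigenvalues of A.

-2, 1, 4

det(sI - A) = s^3 - (tr A)s^2 + (M11 + M22 + M33)s - det A, where Mii is the 2×2 principal minor of A obtained by deleting row i and column i.
tr A = 7 + 10 + (-14) = 3; M11 = 10·(-14) - 9·(-12) = -140 - (-108) = -32; M22 = 7·(-14) - (-9)·6 = -98 - (-54) = -44; M33 = 7·10 - 0·(-3) = 70 - 0 = 70; sum of minors = -6.
det A = 7·(10·(-14) - 9·(-12)) - 0·((-3)·(-14) - 9·6) + (-9)·((-3)·(-12) - 10·6) = 7·(-32) - 0·(-12) + (-9)·(-24) = -8.
So p(s) = det(sI - A) = s^3 - 3s^2 - 6s + 8.
Rational-root test: any integer root divides 8. Testing small divisors, s = 1 works: p(1) = 1 + (-3) + (-6) + 8 = 0, so (s - 1) is a factor.
Dividing, p(s) = (s - 1)(s^2 - 2s - 8).
Factor s^2 - 2s - 8: two numbers with sum 2 and product -8 are 4 and -2, so s^2 - 2s - 8 = (s - 4)(s + 2).
Hence p(s) = (s - 4) (s - 1) (s + 2), with roots -2, 1, 4.
At least one eigenvalue has non-negative real part, so the system is not asymptotically stable.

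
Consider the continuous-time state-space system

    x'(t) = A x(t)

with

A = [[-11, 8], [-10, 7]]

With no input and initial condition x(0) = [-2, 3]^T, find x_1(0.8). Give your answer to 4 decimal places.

6.9908

det(sI - A) = s^2 - (tr A)s + det A, with tr A = (-11) + 7 = -4 and det A = (-11)·7 - 8·(-10) = -77 - (-80) = 3.
So p(s) = det(sI - A) = s^2 + 4s + 3.
Factor s^2 + 4s + 3: two numbers with sum -4 and product 3 are -1 and -3, so s^2 + 4s + 3 = (s + 1)(s + 3).
Hence p(s) = (s + 1) (s + 3), with roots -3, -1.
The eigenvalues -3, -1 are distinct and real, so A is diagonalisable and x(t) = e^{At} x(0) = V diag(e^{λ_i t}) V^{-1} x(0), where the columns of V are the eigenvectors.
λ = -3: A - (-3)I = [[-8, 8], [-10, 10]]. Row 1 gives (-8)·v1 + 8·v2 = 0, so take v_1 = [1, 1]^T.
λ = -1: A - (-1)I = [[-10, 8], [-10, 8]]. Row 1 gives (-10)·v1 + 8·v2 = 0, so take v_2 = [4, 5]^T.
V = [v_1 v_2] = [[1, 4], [1, 5]] has det V = 1, so V^{-1} = adj(V)/det V = [[5, -4], [-1, 1]].
Modal coordinates z(0) = V^{-1} x(0): 5·(-2) + (-4)·3 = -22; (-1)·(-2) + 1·3 = 5; so z(0) = [-22, 5]^T.
x_1(t) = Σ_i (v_i)_1 · z_i(0) · e^{λ_i t} (row 1 of V times the modal terms).
x_1(0.8) = 1·(-22)·e^{-3·0.8} + 4·5·e^{-1·0.8} = (-22)·0.090718 + 20·0.449329 = 6.9908.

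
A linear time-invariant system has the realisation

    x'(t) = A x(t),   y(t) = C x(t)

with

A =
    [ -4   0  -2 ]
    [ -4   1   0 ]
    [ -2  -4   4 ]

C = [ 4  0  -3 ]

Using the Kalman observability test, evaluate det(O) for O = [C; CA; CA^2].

CA = [[-10, 12, -20]]
CA^2 = [[32, 92, -60]]
Observability matrix O = [C; CA; CA^2] = [[4, 0, -3], [-10, 12, -20], [32, 92, -60]]
Expanding along the first row, det(O) = 4·(12·(-60) - (-20)·92) - 0·((-10)·(-60) - (-20)·32) + (-3)·((-10)·92 - 12·32) = 4·1120 - 0·1240 + (-3)·(-1304) = 8392
Since det(O) ≠ 0, rank(O) = 3 and the system is completely observable.

8392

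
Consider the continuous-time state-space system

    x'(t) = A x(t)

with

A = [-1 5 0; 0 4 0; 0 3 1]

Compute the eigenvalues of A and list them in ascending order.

det(sI - A) = s^3 - (tr A)s^2 + (M11 + M22 + M33)s - det A, where Mii is the 2×2 principal minor of A obtained by deleting row i and column i.
tr A = (-1) + 4 + 1 = 4; M11 = 4·1 - 0·3 = 4 - 0 = 4; M22 = (-1)·1 - 0·0 = -1 - 0 = -1; M33 = (-1)·4 - 5·0 = -4 - 0 = -4; sum of minors = -1.
det A = (-1)·(4·1 - 0·3) - 5·(0·1 - 0·0) + 0·(0·3 - 4·0) = (-1)·4 - 5·0 + 0·0 = -4.
So p(s) = det(sI - A) = s^3 - 4s^2 - s + 4.
Rational-root test: any integer root divides 4. Testing small divisors, s = -1 works: p(-1) = -1 + (-4) + 1 + 4 = 0, so (s + 1) is a factor.
Dividing, p(s) = (s + 1)(s^2 - 5s + 4).
Factor s^2 - 5s + 4: two numbers with sum 5 and product 4 are 4 and 1, so s^2 - 5s + 4 = (s - 4)(s - 1).
Hence p(s) = (s - 4) (s - 1) (s + 1), with roots -1, 1, 4.
At least one eigenvalue has non-negative real part, so the system is not asymptotically stable.

-1, 1, 4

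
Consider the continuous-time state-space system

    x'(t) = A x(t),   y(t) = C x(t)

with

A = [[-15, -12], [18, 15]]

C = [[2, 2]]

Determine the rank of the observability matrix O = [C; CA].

1

CA = [[6, 6]]
Observability matrix O = [C; CA] = [[2, 2], [6, 6]]
Every row of O is a scalar multiple of row 1 = [2, 2] (multipliers 1, 3), so the rows span a one-dimensional space.
O ≠ 0, hence rank(O) = 1.
rank(O) = 1 < n = 2, so the pair (A, C) is not completely observable.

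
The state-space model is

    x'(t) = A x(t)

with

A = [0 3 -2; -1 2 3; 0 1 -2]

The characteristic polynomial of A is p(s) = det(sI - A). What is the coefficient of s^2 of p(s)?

0

Expand det(sI - A) for the 3×3 matrix.
p(s) = s^3 - 4s + 4.
(Check: constant term = det(-A) = (-1)^3 det A = 4; coefficient of s^2 = -tr A = 0.)
The coefficient of s^2 is 0.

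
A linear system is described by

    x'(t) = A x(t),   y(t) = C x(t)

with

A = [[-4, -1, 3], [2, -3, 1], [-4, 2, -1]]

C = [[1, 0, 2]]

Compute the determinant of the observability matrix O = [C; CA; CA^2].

CA = [[-12, 3, 1]]
CA^2 = [[50, 5, -34]]
Observability matrix O = [C; CA; CA^2] = [[1, 0, 2], [-12, 3, 1], [50, 5, -34]]
Expanding along the first row, det(O) = 1·(3·(-34) - 1·5) - 0·((-12)·(-34) - 1·50) + 2·((-12)·5 - 3·50) = 1·(-107) - 0·358 + 2·(-210) = -527
Since det(O) ≠ 0, rank(O) = 3 and the system is completely observable.

-527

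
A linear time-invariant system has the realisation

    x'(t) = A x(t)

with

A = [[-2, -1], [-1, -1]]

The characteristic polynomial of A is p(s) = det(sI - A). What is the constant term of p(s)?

For a 2×2 matrix, det(sI - A) = s^2 - (tr A)s + det A.
tr A = -3, det A = 1.
So p(s) = s^2 + 3s + 1.
The constant term is 1.

1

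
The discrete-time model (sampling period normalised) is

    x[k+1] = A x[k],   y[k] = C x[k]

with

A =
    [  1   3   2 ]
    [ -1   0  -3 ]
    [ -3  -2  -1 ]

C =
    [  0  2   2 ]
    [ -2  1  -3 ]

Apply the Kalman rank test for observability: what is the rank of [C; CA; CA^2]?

3

CA = [[-8, -4, -8], [6, 0, -4]]
CA^2 = [[20, -8, 4], [18, 26, 16]]
Observability matrix O = [C; CA; CA^2] = [[0, 2, 2], [-2, 1, -3], [-8, -4, -8], [6, 0, -4], [20, -8, 4], [18, 26, 16]]
Take the 3×3 submatrix of O formed by rows 1, 2, 3: [[0, 2, 2], [-2, 1, -3], [-8, -4, -8]]. Its determinant is 0·(1·(-8) - (-3)·(-4)) - 2·((-2)·(-8) - (-3)·(-8)) + 2·((-2)·(-4) - 1·(-8)) = 0·(-20) - 2·(-8) + 2·16 = 48 ≠ 0.
So rank(O) ≥ 3; since O has 3 columns, rank(O) = 3.
rank(O) = 3 = n, so the pair (A, C) is completely observable.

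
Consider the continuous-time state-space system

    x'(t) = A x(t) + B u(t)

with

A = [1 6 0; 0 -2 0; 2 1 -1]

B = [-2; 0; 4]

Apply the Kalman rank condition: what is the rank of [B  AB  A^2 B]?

AB = [[-2], [0], [-8]]
A^2B = [[-2], [0], [4]]
Controllability matrix C = [B  AB  A^2B] = [[-2, -2, -2], [0, 0, 0], [4, -8, 4]]
Row 2 of C is identically zero, so rank(C) ≤ 2.
The 2×2 minor from rows 1, 3, columns 1, 2 is (-2)·(-8) - (-2)·4 = 16 - (-8) = 24 ≠ 0, so rank(C) = 2.
rank(C) = 2 < n = 3, so the pair (A, B) is not completely controllable.

2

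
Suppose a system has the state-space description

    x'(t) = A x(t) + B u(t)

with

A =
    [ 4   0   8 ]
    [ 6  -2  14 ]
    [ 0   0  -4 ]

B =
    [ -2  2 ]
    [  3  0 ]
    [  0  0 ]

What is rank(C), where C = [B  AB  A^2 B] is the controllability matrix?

2

AB = [[-8, 8], [-18, 12], [0, 0]]
A^2B = [[-32, 32], [-12, 24], [0, 0]]
Controllability matrix C = [B  AB  A^2B] = [[-2, 2, -8, 8, -32, 32], [3, 0, -18, 12, -12, 24], [0, 0, 0, 0, 0, 0]]
Row 3 of C is identically zero, so rank(C) ≤ 2.
The 2×2 minor from rows 1, 2, columns 1, 2 is (-2)·0 - 2·3 = 0 - 6 = -6 ≠ 0, so rank(C) = 2.
rank(C) = 2 < n = 3, so the pair (A, B) is not completely controllable.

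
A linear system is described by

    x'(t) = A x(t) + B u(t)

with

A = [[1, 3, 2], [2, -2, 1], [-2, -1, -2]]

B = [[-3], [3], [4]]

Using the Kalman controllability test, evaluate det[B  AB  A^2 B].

1439

AB = [[14], [-8], [-5]]
A^2B = [[-20], [39], [-10]]
Controllability matrix C = [B  AB  A^2B] = [[-3, 14, -20], [3, -8, 39], [4, -5, -10]]
Expanding along the first row, det(C) = (-3)·((-8)·(-10) - 39·(-5)) - 14·(3·(-10) - 39·4) + (-20)·(3·(-5) - (-8)·4) = (-3)·275 - 14·(-186) + (-20)·17 = 1439
Since det(C) ≠ 0, rank(C) = 3 and the system is completely controllable.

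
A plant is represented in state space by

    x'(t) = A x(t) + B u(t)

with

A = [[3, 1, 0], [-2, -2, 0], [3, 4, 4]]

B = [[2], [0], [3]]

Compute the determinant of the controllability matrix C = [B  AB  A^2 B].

-352

AB = [[6], [-4], [18]]
A^2B = [[14], [-4], [74]]
Controllability matrix C = [B  AB  A^2B] = [[2, 6, 14], [0, -4, -4], [3, 18, 74]]
Expanding along the first row, det(C) = 2·((-4)·74 - (-4)·18) - 6·(0·74 - (-4)·3) + 14·(0·18 - (-4)·3) = 2·(-224) - 6·12 + 14·12 = -352
Since det(C) ≠ 0, rank(C) = 3 and the system is completely controllable.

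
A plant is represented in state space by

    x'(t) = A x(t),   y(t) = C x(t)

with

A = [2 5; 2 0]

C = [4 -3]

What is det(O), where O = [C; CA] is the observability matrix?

86

CA = [[2, 20]]
Observability matrix O = [C; CA] = [[4, -3], [2, 20]]
det(O) = 4·20 - (-3)·2 = 80 - (-6) = 86
Since det(O) ≠ 0, rank(O) = 2 and the system is completely observable.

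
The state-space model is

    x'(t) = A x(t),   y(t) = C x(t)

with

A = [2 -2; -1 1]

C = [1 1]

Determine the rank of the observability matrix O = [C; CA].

CA = [[1, -1]]
Observability matrix O = [C; CA] = [[1, 1], [1, -1]]
det(O) = 1·(-1) - 1·1 = -1 - 1 = -2 ≠ 0, so rank(O) = 2.
rank(O) = 2 = n, so the pair (A, C) is completely observable.

2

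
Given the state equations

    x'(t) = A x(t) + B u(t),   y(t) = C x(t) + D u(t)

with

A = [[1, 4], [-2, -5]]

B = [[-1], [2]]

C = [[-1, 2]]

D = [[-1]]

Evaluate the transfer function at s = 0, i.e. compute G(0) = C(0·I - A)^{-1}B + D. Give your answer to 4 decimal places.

-2.0000

G(0) = C(-A)^{-1}B + D = -C A^{-1} B + D.
det A = 3, so A^{-1} = (1/3)·adj(A) = [[-5/3, -4/3], [2/3, 1/3]]
A^{-1} B = [-1, 0]^T
C A^{-1} B = 1
G(0) = D - C A^{-1} B = -1 - (1) = -2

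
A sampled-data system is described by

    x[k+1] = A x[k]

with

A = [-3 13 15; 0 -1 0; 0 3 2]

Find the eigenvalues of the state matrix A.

-3, -1, 2

det(zI - A) = z^3 - (tr A)z^2 + (M11 + M22 + M33)z - det A, where Mii is the 2×2 principal minor of A obtained by deleting row i and column i.
tr A = (-3) + (-1) + 2 = -2; M11 = (-1)·2 - 0·3 = -2 - 0 = -2; M22 = (-3)·2 - 15·0 = -6 - 0 = -6; M33 = (-3)·(-1) - 13·0 = 3 - 0 = 3; sum of minors = -5.
det A = (-3)·((-1)·2 - 0·3) - 13·(0·2 - 0·0) + 15·(0·3 - (-1)·0) = (-3)·(-2) - 13·0 + 15·0 = 6.
So p(z) = det(zI - A) = z^3 + 2z^2 - 5z - 6.
Rational-root test: any integer root divides -6. Testing small divisors, z = -1 works: p(-1) = -1 + 2 + 5 + (-6) = 0, so (z + 1) is a factor.
Dividing, p(z) = (z + 1)(z^2 + z - 6).
Factor z^2 + z - 6: two numbers with sum -1 and product -6 are 2 and -3, so z^2 + z - 6 = (z - 2)(z + 3).
Hence p(z) = (z - 2) (z + 1) (z + 3), with roots -3, -1, 2.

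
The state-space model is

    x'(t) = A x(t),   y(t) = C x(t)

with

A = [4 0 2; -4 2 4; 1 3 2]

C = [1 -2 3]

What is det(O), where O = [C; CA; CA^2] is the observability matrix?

1600

CA = [[15, 5, 0]]
CA^2 = [[40, 10, 50]]
Observability matrix O = [C; CA; CA^2] = [[1, -2, 3], [15, 5, 0], [40, 10, 50]]
Expanding along the first row, det(O) = 1·(5·50 - 0·10) - (-2)·(15·50 - 0·40) + 3·(15·10 - 5·40) = 1·250 - (-2)·750 + 3·(-50) = 1600
Since det(O) ≠ 0, rank(O) = 3 and the system is completely observable.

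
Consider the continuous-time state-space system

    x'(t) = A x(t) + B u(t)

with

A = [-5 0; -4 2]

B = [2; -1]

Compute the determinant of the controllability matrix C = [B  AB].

-30

AB = [[-10], [-10]]
Controllability matrix C = [B  AB] = [[2, -10], [-1, -10]]
det(C) = 2·(-10) - (-10)·(-1) = -20 - 10 = -30
Since det(C) ≠ 0, rank(C) = 2 and the system is completely controllable.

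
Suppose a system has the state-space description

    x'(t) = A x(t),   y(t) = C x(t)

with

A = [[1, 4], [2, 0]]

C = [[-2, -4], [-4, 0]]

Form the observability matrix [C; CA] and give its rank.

2

CA = [[-10, -8], [-4, -16]]
Observability matrix O = [C; CA] = [[-2, -4], [-4, 0], [-10, -8], [-4, -16]]
Take the 2×2 submatrix of O formed by rows 1, 2: [[-2, -4], [-4, 0]]. Its determinant is (-2)·0 - (-4)·(-4) = 0 - 16 = -16 ≠ 0.
So rank(O) ≥ 2; since O has 2 columns, rank(O) = 2.
rank(O) = 2 = n, so the pair (A, C) is completely observable.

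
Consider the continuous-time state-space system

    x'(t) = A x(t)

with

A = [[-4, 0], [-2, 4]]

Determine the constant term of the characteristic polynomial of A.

For a 2×2 matrix, det(sI - A) = s^2 - (tr A)s + det A.
tr A = 0, det A = -16.
So p(s) = s^2 - 16.
The constant term is -16.

-16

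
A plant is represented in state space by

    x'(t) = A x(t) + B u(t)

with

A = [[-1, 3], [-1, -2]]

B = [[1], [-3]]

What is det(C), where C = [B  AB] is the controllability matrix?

AB = [[-10], [5]]
Controllability matrix C = [B  AB] = [[1, -10], [-3, 5]]
det(C) = 1·5 - (-10)·(-3) = 5 - 30 = -25
Since det(C) ≠ 0, rank(C) = 2 and the system is completely controllable.

-25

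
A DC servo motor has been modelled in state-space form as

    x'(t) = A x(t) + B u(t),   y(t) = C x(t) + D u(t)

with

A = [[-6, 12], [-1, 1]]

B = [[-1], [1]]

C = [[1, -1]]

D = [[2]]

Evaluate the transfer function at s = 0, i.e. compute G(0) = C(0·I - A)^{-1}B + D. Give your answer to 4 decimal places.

3.0000

G(0) = C(-A)^{-1}B + D = -C A^{-1} B + D.
det A = 6, so A^{-1} = (1/6)·adj(A) = [[1/6, -2], [1/6, -1]]
A^{-1} B = [-13/6, -7/6]^T
C A^{-1} B = -1
G(0) = D - C A^{-1} B = 2 - (-1) = 3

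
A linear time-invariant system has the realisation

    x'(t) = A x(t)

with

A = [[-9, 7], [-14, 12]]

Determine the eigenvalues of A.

-2, 5

det(sI - A) = s^2 - (tr A)s + det A, with tr A = (-9) + 12 = 3 and det A = (-9)·12 - 7·(-14) = -108 - (-98) = -10.
So p(s) = det(sI - A) = s^2 - 3s - 10.
Factor s^2 - 3s - 10: two numbers with sum 3 and product -10 are 5 and -2, so s^2 - 3s - 10 = (s - 5)(s + 2).
Hence p(s) = (s - 5) (s + 2), with roots -2, 5.
At least one eigenvalue has non-negative real part, so the system is not asymptotically stable.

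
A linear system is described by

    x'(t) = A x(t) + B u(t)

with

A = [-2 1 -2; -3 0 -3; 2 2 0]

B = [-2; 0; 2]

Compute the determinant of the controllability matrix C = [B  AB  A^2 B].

AB = [[0], [0], [-4]]
A^2B = [[8], [12], [0]]
Controllability matrix C = [B  AB  A^2B] = [[-2, 0, 8], [0, 0, 12], [2, -4, 0]]
Expanding along the first row, det(C) = (-2)·(0·0 - 12·(-4)) - 0·(0·0 - 12·2) + 8·(0·(-4) - 0·2) = (-2)·48 - 0·(-24) + 8·0 = -96
Since det(C) ≠ 0, rank(C) = 3 and the system is completely controllable.

-96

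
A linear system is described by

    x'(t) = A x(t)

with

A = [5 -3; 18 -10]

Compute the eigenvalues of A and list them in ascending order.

det(sI - A) = s^2 - (tr A)s + det A, with tr A = 5 + (-10) = -5 and det A = 5·(-10) - (-3)·18 = -50 - (-54) = 4.
So p(s) = det(sI - A) = s^2 + 5s + 4.
Factor s^2 + 5s + 4: two numbers with sum -5 and product 4 are -1 and -4, so s^2 + 5s + 4 = (s + 1)(s + 4).
Hence p(s) = (s + 1) (s + 4), with roots -4, -1.
All eigenvalues have negative real part, so the system is asymptotically stable.

-4, -1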